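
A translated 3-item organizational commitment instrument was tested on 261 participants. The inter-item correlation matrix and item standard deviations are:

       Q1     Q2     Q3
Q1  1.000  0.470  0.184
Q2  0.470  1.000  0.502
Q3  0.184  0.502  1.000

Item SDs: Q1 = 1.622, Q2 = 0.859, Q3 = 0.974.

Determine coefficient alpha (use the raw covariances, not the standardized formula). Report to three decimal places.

coefficient alpha = 0.581

Σσ²ᵢ = 1.622² + 0.859² + 0.974² = 4.3174
Covariances σ_ij = r_ij · s_i · s_j:
  σ(Q1,Q2) = 0.470 × 1.622 × 0.859 = 0.6549
  σ(Q1,Q3) = 0.184 × 1.622 × 0.974 = 0.2907
  σ(Q2,Q3) = 0.502 × 0.859 × 0.974 = 0.4200
σ²_T = Σσ²ᵢ + 2·Σσ_ij = 4.3174 + 2 × 1.3656 = 7.0486
α = (3/2)·(1 − 4.3174/7.0486) = 0.581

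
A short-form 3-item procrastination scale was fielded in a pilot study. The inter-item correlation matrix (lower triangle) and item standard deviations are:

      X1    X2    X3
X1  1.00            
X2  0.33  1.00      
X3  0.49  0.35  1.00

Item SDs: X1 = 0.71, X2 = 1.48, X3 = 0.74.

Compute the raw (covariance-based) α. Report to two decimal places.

Σσ²ᵢ = 0.71² + 1.48² + 0.74² = 3.2421
Covariances σ_ij = r_ij · s_i · s_j:
  σ(X1,X2) = 0.33 × 0.71 × 1.48 = 0.3468
  σ(X1,X3) = 0.49 × 0.71 × 0.74 = 0.2574
  σ(X2,X3) = 0.35 × 1.48 × 0.74 = 0.3833
σ²_T = Σσ²ᵢ + 2·Σσ_ij = 3.2421 + 2 × 0.9875 = 5.2171
α = (3/2)·(1 − 3.2421/5.2171) = 0.57

α = 0.57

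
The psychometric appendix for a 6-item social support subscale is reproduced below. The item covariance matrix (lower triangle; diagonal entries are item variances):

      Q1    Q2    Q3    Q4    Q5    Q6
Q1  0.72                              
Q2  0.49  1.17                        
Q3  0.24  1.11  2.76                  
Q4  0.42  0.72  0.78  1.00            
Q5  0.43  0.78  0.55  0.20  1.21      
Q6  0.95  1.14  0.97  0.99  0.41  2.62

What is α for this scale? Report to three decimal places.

sum of item variances = 0.72 + 1.17 + 2.76 + 1.00 + 1.21 + 2.62 = 9.48
Sum of the distinct covariances = 10.18
total variance = 9.48 + 2 × 10.18 = 29.84
α = (k/(k−1))·(1 − sum of item variances/total variance) = (6/5)·(1 − 9.48/29.84) = 0.819

α = 0.819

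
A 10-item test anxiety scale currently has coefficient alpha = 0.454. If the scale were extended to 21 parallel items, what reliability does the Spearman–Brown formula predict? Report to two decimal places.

Length factor m = 21/10 = 2.1000
α' = m·α / (1 + (m−1)·α)
   = 21/10 × 0.454 / (1 + (21/10 − 1) × 0.454)
   = 0.9534 / 1.4994 = 0.64

predicted reliability = 0.64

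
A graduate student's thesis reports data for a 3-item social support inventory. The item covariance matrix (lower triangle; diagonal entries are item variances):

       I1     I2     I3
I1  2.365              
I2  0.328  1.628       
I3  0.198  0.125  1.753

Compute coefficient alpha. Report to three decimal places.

coefficient alpha = 0.277

sum of item variances = 2.365 + 1.628 + 1.753 = 5.746
Σ_{i<j} σ_ij = 0.651
σ²_T = 5.746 + 2 × 0.651 = 7.048
α = (k/(k−1))·(1 − sum of item variances/σ²_T) = (3/2)·(1 − 5.746/7.048) = 0.277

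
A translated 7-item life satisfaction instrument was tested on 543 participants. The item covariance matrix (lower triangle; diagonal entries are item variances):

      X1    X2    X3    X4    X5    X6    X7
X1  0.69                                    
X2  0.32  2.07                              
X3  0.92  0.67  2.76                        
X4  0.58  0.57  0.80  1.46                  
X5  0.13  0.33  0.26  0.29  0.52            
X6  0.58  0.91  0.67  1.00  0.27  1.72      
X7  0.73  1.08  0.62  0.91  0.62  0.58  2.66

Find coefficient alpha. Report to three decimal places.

α = 0.798

ΣVar(i) = 0.69 + 2.07 + 2.76 + 1.46 + 0.52 + 1.72 + 2.66 = 11.88
Sum of the distinct covariances = 12.84
σ²_total = 11.88 + 2 × 12.84 = 37.56
α = (k/(k−1))·(1 − ΣVar(i)/σ²_total) = (7/6)·(1 − 11.88/37.56) = 0.798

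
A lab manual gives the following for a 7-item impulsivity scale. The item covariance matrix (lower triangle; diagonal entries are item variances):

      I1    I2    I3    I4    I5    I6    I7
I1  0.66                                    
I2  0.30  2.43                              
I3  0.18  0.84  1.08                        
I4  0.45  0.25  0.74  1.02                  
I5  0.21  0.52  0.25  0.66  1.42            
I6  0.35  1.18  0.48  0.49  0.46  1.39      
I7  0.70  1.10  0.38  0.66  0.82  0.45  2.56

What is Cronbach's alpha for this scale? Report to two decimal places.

Σσᵢ² = 0.66 + 2.43 + 1.08 + 1.02 + 1.42 + 1.39 + 2.56 = 10.56
Sum of the distinct covariances = 11.47
σ²_T = 10.56 + 2 × 11.47 = 33.50
α = (k/(k−1))·(1 − Σσᵢ²/σ²_T) = (7/6)·(1 − 10.56/33.50) = 0.80

α = 0.80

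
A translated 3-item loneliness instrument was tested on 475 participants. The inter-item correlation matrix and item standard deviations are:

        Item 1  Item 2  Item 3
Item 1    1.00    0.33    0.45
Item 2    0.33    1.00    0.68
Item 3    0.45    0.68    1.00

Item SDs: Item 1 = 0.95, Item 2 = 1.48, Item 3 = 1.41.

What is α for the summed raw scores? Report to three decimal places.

α = 0.742

Σσ²ᵢ = 0.95² + 1.48² + 1.41² = 5.0810
Covariances σ_ij = r_ij · s_i · s_j:
  σ(Item 1,Item 2) = 0.33 × 0.95 × 1.48 = 0.4640
  σ(Item 1,Item 3) = 0.45 × 0.95 × 1.41 = 0.6028
  σ(Item 2,Item 3) = 0.68 × 1.48 × 1.41 = 1.4190
σ²_T = Σσ²ᵢ + 2·Σσ_ij = 5.0810 + 2 × 2.4858 = 10.0526
α = (3/2)·(1 − 5.0810/10.0526) = 0.742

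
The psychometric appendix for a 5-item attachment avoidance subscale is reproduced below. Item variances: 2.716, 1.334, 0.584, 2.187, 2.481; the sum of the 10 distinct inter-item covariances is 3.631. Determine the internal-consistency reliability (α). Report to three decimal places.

ΣVar(i) = 2.716 + 1.334 + 0.584 + 2.187 + 2.481 = 9.302
Sum of distinct covariances = 3.631
Var(T) = ΣVar(i) + 2·Σcov = 9.302 + 2 × 3.631 = 16.564
α = (5/4)·(1 − 9.302/16.564) = 0.548

α = 0.548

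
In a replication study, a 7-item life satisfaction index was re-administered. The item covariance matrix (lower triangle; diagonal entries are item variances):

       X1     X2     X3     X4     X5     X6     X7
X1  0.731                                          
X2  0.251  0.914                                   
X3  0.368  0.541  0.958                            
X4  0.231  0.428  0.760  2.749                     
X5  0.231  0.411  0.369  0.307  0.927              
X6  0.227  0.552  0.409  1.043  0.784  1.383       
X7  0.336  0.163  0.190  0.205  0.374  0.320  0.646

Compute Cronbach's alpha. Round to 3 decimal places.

Cronbach's alpha = 0.784

sum of item variances = 0.731 + 0.914 + 0.958 + 2.749 + 0.927 + 1.383 + 0.646 = 8.308
Sum of the distinct covariances = 8.500
σ²_T = 8.308 + 2 × 8.500 = 25.308
α = (k/(k−1))·(1 − sum of item variances/σ²_T) = (7/6)·(1 − 8.308/25.308) = 0.784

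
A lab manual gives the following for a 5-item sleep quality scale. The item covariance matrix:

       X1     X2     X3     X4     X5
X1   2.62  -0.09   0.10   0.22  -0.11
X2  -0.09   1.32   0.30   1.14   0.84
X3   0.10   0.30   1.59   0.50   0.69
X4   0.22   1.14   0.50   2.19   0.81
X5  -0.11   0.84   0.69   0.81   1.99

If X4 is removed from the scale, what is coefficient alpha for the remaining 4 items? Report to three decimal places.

Remaining items: X1, X2, X3, X5 (k = 4).
Σσ²ᵢ = 2.62 + 1.32 + 1.59 + 1.99 = 7.52
total variance = 7.52 + 2 × 1.73 = 10.98
α (item deleted) = (4/3)·(1 − 7.52/10.98) = 0.420

α = 0.420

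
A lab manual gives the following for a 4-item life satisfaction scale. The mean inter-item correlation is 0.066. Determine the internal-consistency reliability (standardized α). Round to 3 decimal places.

Standardized α = k·r̄ / (1 + (k−1)·r̄) = 4 × 0.066 / (1 + 3 × 0.066)
  = 0.2640 / 1.1980 = 0.220

α = 0.220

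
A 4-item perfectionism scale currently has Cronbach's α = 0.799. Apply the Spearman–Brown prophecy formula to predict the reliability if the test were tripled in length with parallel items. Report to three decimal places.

Length factor m = 3
α' = m·α / (1 + (m−1)·α)
   = 3 × 0.799 / (1 + (3 − 1) × 0.799)
   = 2.3970 / 2.5980 = 0.923

predicted reliability = 0.923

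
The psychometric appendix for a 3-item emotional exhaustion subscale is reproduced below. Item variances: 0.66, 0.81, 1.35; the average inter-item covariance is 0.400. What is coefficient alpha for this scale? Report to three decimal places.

Σσ²ᵢ = 0.66 + 0.81 + 1.35 = 2.82
Sum of the 3 distinct covariances = 3 × 0.400 = 1.200
σ²_T = Σσ²ᵢ + 2·Σcov = 2.82 + 2 × 1.200 = 5.220
α = (3/2)·(1 − 2.82/5.220) = 0.690

coefficient alpha = 0.690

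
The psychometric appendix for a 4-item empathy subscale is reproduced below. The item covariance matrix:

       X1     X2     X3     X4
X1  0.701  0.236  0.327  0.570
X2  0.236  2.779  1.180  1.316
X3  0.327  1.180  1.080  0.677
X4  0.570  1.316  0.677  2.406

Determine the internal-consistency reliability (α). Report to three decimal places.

Σσ²ᵢ = 0.701 + 2.779 + 1.080 + 2.406 = 6.966
Σ_{i<j} σ_ij = 4.306
Var(T) = 6.966 + 2 × 4.306 = 15.578
α = (k/(k−1))·(1 − Σσ²ᵢ/Var(T)) = (4/3)·(1 − 6.966/15.578) = 0.737

α = 0.737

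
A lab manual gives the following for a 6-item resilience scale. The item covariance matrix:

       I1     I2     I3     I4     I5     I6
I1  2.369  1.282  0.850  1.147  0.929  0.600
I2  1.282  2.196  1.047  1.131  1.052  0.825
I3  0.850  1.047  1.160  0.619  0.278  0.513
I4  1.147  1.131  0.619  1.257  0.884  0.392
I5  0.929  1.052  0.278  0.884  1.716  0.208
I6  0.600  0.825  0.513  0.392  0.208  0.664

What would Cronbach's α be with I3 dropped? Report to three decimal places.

Cronbach's α = 0.842

Remaining items: I1, I2, I4, I5, I6 (k = 5).
Σσ²ᵢ = 2.369 + 2.196 + 1.257 + 1.716 + 0.664 = 8.202
Var(T) = 8.202 + 2 × 8.450 = 25.102
α (item deleted) = (5/4)·(1 − 8.202/25.102) = 0.842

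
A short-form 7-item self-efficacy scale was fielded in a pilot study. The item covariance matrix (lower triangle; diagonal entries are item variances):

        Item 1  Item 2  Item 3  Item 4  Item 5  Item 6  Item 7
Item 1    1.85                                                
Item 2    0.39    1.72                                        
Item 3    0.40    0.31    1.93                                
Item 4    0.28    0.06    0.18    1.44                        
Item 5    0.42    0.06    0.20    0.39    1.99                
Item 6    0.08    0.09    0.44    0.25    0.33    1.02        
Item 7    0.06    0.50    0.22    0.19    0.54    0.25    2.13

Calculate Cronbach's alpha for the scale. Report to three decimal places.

Σσᵢ² = 1.85 + 1.72 + 1.93 + 1.44 + 1.99 + 1.02 + 2.13 = 12.08
Sum of off-diagonal covariances = 5.64
σ²_total = 12.08 + 2 × 5.64 = 23.36
α = (k/(k−1))·(1 − Σσᵢ²/σ²_total) = (7/6)·(1 − 12.08/23.36) = 0.563

α = 0.563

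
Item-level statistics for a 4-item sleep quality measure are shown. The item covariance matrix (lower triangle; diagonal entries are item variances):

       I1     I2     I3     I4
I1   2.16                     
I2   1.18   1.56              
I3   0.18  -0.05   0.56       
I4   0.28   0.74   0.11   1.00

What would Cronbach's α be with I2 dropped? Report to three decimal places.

α = 0.352

Remaining items: I1, I3, I4 (k = 3).
ΣVar(i) = 2.16 + 0.56 + 1.00 = 3.72
Var(T) = 3.72 + 2 × 0.57 = 4.86
α (item deleted) = (3/2)·(1 − 3.72/4.86) = 0.352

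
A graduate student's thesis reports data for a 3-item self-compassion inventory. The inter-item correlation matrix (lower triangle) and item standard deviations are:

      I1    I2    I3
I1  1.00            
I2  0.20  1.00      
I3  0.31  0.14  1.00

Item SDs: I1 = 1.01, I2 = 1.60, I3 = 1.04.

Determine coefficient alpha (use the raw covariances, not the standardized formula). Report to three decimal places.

Σσ²ᵢ = 1.01² + 1.60² + 1.04² = 4.6617
Covariances σ_ij = r_ij · s_i · s_j:
  σ(I1,I2) = 0.20 × 1.01 × 1.60 = 0.3232
  σ(I1,I3) = 0.31 × 1.01 × 1.04 = 0.3256
  σ(I2,I3) = 0.14 × 1.60 × 1.04 = 0.2330
σ²_T = Σσ²ᵢ + 2·Σσ_ij = 4.6617 + 2 × 0.8818 = 6.4253
α = (3/2)·(1 − 4.6617/6.4253) = 0.412

α = 0.412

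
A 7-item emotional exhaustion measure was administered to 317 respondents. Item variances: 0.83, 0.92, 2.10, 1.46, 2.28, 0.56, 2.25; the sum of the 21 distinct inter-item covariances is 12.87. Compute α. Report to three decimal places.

Σσᵢ² = 0.83 + 0.92 + 2.10 + 1.46 + 2.28 + 0.56 + 2.25 = 10.40
Sum of distinct covariances = 12.87
σ²_T = Σσᵢ² + 2·Σcov = 10.40 + 2 × 12.87 = 36.14
α = (7/6)·(1 − 10.40/36.14) = 0.831

α = 0.831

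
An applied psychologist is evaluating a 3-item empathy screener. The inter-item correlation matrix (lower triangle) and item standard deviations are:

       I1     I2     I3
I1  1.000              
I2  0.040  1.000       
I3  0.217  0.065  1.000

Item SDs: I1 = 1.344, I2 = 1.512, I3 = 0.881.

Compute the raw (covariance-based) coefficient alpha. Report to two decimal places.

coefficient alpha = 0.22

Σσ²ᵢ = 1.344² + 1.512² + 0.881² = 4.8686
Covariances σ_ij = r_ij · s_i · s_j:
  σ(I1,I2) = 0.040 × 1.344 × 1.512 = 0.0813
  σ(I1,I3) = 0.217 × 1.344 × 0.881 = 0.2569
  σ(I2,I3) = 0.065 × 1.512 × 0.881 = 0.0866
σ²_T = Σσ²ᵢ + 2·Σσ_ij = 4.8686 + 2 × 0.4248 = 5.7182
α = (3/2)·(1 − 4.8686/5.7182) = 0.22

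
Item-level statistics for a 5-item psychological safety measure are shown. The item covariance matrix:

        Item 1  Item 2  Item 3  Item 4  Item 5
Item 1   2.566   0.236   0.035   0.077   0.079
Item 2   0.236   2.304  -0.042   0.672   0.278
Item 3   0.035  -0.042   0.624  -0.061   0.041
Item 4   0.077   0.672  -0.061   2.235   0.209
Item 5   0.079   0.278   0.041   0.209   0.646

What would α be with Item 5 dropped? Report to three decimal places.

Remaining items: Item 1, Item 2, Item 3, Item 4 (k = 4).
Σσ²ᵢ = 2.566 + 2.304 + 0.624 + 2.235 = 7.729
σ²_total = 7.729 + 2 × 0.917 = 9.563
α (item deleted) = (4/3)·(1 − 7.729/9.563) = 0.256

α = 0.256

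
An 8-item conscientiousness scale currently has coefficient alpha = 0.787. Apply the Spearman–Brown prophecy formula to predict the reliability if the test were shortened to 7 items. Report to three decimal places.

predicted reliability = 0.764

Length factor m = 7/8 = 0.8750
α' = m·α / (1 − (1−m)·α)
   = 7/8 × 0.787 / (1 − (1 − 7/8) × 0.787)
   = 0.6886 / 0.9016 = 0.764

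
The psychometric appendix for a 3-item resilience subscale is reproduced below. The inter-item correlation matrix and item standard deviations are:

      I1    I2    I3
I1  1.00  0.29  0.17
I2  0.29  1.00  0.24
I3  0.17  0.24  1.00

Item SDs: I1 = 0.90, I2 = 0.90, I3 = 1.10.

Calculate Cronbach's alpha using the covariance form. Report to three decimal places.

Σσ²ᵢ = 0.90² + 0.90² + 1.10² = 2.8300
Covariances σ_ij = r_ij · s_i · s_j:
  σ(I1,I2) = 0.29 × 0.90 × 0.90 = 0.2349
  σ(I1,I3) = 0.17 × 0.90 × 1.10 = 0.1683
  σ(I2,I3) = 0.24 × 0.90 × 1.10 = 0.2376
σ²_T = Σσ²ᵢ + 2·Σσ_ij = 2.8300 + 2 × 0.6408 = 4.1116
α = (3/2)·(1 − 2.8300/4.1116) = 0.468

Cronbach's alpha = 0.468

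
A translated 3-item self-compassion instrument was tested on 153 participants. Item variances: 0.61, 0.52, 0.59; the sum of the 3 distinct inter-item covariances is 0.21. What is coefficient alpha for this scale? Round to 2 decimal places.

sum of item variances = 0.61 + 0.52 + 0.59 = 1.72
Sum of distinct covariances = 0.21
total variance = sum of item variances + 2·Σcov = 1.72 + 2 × 0.21 = 2.14
α = (3/2)·(1 − 1.72/2.14) = 0.29

coefficient alpha = 0.29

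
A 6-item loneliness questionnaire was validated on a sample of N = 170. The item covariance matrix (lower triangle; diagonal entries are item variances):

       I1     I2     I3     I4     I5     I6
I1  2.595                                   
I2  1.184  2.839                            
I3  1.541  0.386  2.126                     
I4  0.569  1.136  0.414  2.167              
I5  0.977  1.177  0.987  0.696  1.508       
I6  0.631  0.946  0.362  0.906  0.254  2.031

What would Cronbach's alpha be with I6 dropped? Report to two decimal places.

Remaining items: I1, I2, I3, I4, I5 (k = 5).
Σσᵢ² = 2.595 + 2.839 + 2.126 + 2.167 + 1.508 = 11.235
total variance = 11.235 + 2 × 9.067 = 29.369
α (item deleted) = (5/4)·(1 − 11.235/29.369) = 0.77

Cronbach's alpha = 0.77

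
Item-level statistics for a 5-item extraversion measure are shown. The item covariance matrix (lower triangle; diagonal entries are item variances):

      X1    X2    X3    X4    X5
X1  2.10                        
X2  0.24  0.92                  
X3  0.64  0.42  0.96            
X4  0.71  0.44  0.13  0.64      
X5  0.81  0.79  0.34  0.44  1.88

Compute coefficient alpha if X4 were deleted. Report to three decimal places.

α = 0.700

Remaining items: X1, X2, X3, X5 (k = 4).
ΣVar(i) = 2.10 + 0.92 + 0.96 + 1.88 = 5.86
σ²_T = 5.86 + 2 × 3.24 = 12.34
α (item deleted) = (4/3)·(1 − 5.86/12.34) = 0.700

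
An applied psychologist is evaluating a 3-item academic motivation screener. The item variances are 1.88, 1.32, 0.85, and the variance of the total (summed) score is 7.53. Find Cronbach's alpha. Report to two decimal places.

ΣVar(i) = 1.88 + 1.32 + 0.85 = 4.05
α = (k/(k−1))·(1 − ΣVar(i)/Var(T)) = (3/2)·(1 − 4.05/7.53) = 0.69

Cronbach's alpha = 0.69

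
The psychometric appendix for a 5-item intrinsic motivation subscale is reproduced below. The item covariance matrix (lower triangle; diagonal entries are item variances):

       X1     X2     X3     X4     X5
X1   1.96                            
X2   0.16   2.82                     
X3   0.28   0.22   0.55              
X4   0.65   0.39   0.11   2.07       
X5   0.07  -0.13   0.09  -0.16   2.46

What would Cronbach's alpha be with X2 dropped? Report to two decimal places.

Remaining items: X1, X3, X4, X5 (k = 4).
ΣVar(i) = 1.96 + 0.55 + 2.07 + 2.46 = 7.04
σ²_T = 7.04 + 2 × 1.04 = 9.12
α (item deleted) = (4/3)·(1 − 7.04/9.12) = 0.30

Cronbach's alpha = 0.30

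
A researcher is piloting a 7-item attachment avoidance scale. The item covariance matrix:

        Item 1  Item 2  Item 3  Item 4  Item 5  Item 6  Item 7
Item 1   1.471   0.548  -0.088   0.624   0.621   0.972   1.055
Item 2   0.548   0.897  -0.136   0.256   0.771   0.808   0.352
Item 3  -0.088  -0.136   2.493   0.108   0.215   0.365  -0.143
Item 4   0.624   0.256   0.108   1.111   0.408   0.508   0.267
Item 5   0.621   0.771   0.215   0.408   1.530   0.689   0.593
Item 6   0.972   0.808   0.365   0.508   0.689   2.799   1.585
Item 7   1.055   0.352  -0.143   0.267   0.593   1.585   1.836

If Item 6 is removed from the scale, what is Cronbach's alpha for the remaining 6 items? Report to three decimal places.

Cronbach's alpha = 0.646

Remaining items: Item 1, Item 2, Item 3, Item 4, Item 5, Item 7 (k = 6).
Σσᵢ² = 1.471 + 0.897 + 2.493 + 1.111 + 1.530 + 1.836 = 9.338
total variance = 9.338 + 2 × 5.451 = 20.240
α (item deleted) = (6/5)·(1 − 9.338/20.240) = 0.646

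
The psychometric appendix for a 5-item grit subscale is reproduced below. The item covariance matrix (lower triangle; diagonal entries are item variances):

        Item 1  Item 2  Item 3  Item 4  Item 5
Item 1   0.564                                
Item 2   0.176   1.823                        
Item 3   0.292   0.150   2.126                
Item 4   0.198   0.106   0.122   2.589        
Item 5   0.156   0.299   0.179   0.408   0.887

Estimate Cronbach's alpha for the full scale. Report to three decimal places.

Σσ²ᵢ = 0.564 + 1.823 + 2.126 + 2.589 + 0.887 = 7.989
Σ_{i<j} σ_ij = 2.086
Var(T) = 7.989 + 2 × 2.086 = 12.161
α = (k/(k−1))·(1 − Σσ²ᵢ/Var(T)) = (5/4)·(1 − 7.989/12.161) = 0.429

Cronbach's alpha = 0.429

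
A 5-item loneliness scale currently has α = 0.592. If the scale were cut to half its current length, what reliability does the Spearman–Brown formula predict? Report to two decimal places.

predicted reliability = 0.42

Length factor m = 1/2
α' = m·α / (1 − (1−m)·α)
   = 1/2 × 0.592 / (1 − (1 − 1/2) × 0.592)
   = 0.2960 / 0.7040 = 0.42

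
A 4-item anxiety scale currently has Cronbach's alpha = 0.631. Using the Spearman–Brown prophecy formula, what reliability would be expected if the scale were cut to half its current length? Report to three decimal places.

predicted reliability = 0.461

Length factor m = 1/2
α' = m·α / (1 − (1−m)·α)
   = 1/2 × 0.631 / (1 − (1 − 1/2) × 0.631)
   = 0.3155 / 0.6845 = 0.461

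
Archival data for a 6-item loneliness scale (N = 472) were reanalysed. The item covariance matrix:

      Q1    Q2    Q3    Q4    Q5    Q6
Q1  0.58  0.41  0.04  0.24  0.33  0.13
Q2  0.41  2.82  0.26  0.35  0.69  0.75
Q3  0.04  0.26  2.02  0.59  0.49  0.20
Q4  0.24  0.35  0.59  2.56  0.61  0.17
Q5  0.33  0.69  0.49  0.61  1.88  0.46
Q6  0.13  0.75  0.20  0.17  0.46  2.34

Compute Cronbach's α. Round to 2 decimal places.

Σσᵢ² = 0.58 + 2.82 + 2.02 + 2.56 + 1.88 + 2.34 = 12.20
Σ_{i<j} σ_ij = 5.72
Var(T) = 12.20 + 2 × 5.72 = 23.64
α = (k/(k−1))·(1 − Σσᵢ²/Var(T)) = (6/5)·(1 − 12.20/23.64) = 0.58

Cronbach's α = 0.58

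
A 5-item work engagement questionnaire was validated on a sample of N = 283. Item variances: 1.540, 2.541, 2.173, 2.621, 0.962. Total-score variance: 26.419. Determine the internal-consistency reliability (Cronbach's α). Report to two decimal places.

Cronbach's α = 0.78

Σσᵢ² = 1.540 + 2.541 + 2.173 + 2.621 + 0.962 = 9.837
α = (k/(k−1))·(1 − Σσᵢ²/σ²_total) = (5/4)·(1 − 9.837/26.419) = 0.78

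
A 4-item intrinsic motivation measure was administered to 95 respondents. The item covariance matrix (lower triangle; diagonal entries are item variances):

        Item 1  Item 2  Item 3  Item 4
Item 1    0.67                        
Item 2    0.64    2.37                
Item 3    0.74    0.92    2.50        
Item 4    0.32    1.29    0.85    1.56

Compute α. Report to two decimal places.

ΣVar(i) = 0.67 + 2.37 + 2.50 + 1.56 = 7.10
Sum of the distinct covariances = 4.76
total variance = 7.10 + 2 × 4.76 = 16.62
α = (k/(k−1))·(1 − ΣVar(i)/total variance) = (4/3)·(1 − 7.10/16.62) = 0.76

α = 0.76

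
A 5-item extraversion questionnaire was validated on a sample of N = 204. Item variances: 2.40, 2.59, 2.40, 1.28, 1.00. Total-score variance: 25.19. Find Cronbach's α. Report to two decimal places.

Σσ²ᵢ = 2.40 + 2.59 + 2.40 + 1.28 + 1.00 = 9.67
α = (k/(k−1))·(1 − Σσ²ᵢ/σ²_total) = (5/4)·(1 − 9.67/25.19) = 0.77

α = 0.77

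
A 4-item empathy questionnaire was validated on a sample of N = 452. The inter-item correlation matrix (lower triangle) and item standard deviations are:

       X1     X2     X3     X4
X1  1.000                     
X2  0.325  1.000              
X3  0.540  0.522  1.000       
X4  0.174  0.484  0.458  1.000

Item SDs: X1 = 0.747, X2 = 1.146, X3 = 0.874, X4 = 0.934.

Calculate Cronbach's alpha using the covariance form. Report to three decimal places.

Σσ²ᵢ = 0.747² + 1.146² + 0.874² + 0.934² = 3.5076
Covariances σ_ij = r_ij · s_i · s_j:
  σ(X1,X2) = 0.325 × 0.747 × 1.146 = 0.2782
  σ(X1,X3) = 0.540 × 0.747 × 0.874 = 0.3526
  σ(X1,X4) = 0.174 × 0.747 × 0.934 = 0.1214
  σ(X2,X3) = 0.522 × 1.146 × 0.874 = 0.5228
  σ(X2,X4) = 0.484 × 1.146 × 0.934 = 0.5181
  σ(X3,X4) = 0.458 × 0.874 × 0.934 = 0.3739
σ²_T = Σσ²ᵢ + 2·Σσ_ij = 3.5076 + 2 × 2.1670 = 7.8416
α = (4/3)·(1 − 3.5076/7.8416) = 0.737

Cronbach's alpha = 0.737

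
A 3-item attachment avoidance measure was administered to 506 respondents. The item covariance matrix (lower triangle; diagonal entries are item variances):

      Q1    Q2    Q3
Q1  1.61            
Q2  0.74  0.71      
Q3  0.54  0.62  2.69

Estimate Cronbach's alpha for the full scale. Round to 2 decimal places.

ΣVar(i) = 1.61 + 0.71 + 2.69 = 5.01
Σ_{i<j} σ_ij = 1.90
σ²_T = 5.01 + 2 × 1.90 = 8.81
α = (k/(k−1))·(1 − ΣVar(i)/σ²_T) = (3/2)·(1 − 5.01/8.81) = 0.65

Cronbach's alpha = 0.65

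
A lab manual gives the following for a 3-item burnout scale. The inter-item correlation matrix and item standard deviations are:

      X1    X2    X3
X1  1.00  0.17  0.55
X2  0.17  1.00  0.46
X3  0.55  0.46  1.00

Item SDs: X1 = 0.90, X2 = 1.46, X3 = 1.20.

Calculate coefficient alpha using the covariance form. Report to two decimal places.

Σσ²ᵢ = 0.90² + 1.46² + 1.20² = 4.3816
Covariances σ_ij = r_ij · s_i · s_j:
  σ(X1,X2) = 0.17 × 0.90 × 1.46 = 0.2234
  σ(X1,X3) = 0.55 × 0.90 × 1.20 = 0.5940
  σ(X2,X3) = 0.46 × 1.46 × 1.20 = 0.8059
σ²_T = Σσ²ᵢ + 2·Σσ_ij = 4.3816 + 2 × 1.6233 = 7.6282
α = (3/2)·(1 − 4.3816/7.6282) = 0.64

α = 0.64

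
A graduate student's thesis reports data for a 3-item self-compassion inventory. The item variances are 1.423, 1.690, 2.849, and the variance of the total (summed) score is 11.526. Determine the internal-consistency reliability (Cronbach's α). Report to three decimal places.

Σσᵢ² = 1.423 + 1.690 + 2.849 = 5.962
α = (k/(k−1))·(1 − Σσᵢ²/total variance) = (3/2)·(1 − 5.962/11.526) = 0.724

Cronbach's α = 0.724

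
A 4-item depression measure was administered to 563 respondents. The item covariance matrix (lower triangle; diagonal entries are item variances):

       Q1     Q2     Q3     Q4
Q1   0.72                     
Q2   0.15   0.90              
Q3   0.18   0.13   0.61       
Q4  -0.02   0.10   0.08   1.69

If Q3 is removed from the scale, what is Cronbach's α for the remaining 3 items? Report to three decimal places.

Cronbach's α = 0.183

Remaining items: Q1, Q2, Q4 (k = 3).
Σσᵢ² = 0.72 + 0.90 + 1.69 = 3.31
σ²_total = 3.31 + 2 × 0.23 = 3.77
α (item deleted) = (3/2)·(1 − 3.31/3.77) = 0.183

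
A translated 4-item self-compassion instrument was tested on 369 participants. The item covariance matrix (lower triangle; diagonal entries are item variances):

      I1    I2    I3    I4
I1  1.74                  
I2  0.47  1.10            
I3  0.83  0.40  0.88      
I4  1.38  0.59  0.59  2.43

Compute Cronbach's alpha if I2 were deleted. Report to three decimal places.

Remaining items: I1, I3, I4 (k = 3).
Σσ²ᵢ = 1.74 + 0.88 + 2.43 = 5.05
total variance = 5.05 + 2 × 2.80 = 10.65
α (item deleted) = (3/2)·(1 − 5.05/10.65) = 0.789

Cronbach's alpha = 0.789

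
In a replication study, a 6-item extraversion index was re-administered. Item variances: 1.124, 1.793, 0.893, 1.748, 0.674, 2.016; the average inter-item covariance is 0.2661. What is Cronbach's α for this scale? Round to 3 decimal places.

sum of item variances = 1.124 + 1.793 + 0.893 + 1.748 + 0.674 + 2.016 = 8.248
Sum of the 15 distinct covariances = 15 × 0.2661 = 3.9915
total variance = sum of item variances + 2·Σcov = 8.248 + 2 × 3.9915 = 16.2310
α = (6/5)·(1 − 8.248/16.2310) = 0.590

Cronbach's α = 0.590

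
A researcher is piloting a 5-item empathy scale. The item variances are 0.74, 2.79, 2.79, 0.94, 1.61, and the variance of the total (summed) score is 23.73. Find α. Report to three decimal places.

ΣVar(i) = 0.74 + 2.79 + 2.79 + 0.94 + 1.61 = 8.87
α = (k/(k−1))·(1 − ΣVar(i)/total variance) = (5/4)·(1 − 8.87/23.73) = 0.783

α = 0.783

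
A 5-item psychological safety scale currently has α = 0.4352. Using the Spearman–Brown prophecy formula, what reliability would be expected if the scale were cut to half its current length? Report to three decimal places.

predicted reliability = 0.278

Length factor m = 1/2
α' = m·α / (1 − (1−m)·α)
   = 1/2 × 0.4352 / (1 − (1 − 1/2) × 0.4352)
   = 0.2176 / 0.7824 = 0.278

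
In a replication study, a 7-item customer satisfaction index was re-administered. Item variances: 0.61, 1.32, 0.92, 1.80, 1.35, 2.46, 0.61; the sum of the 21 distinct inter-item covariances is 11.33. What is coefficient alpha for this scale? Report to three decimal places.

Σσᵢ² = 0.61 + 1.32 + 0.92 + 1.80 + 1.35 + 2.46 + 0.61 = 9.07
Sum of distinct covariances = 11.33
σ²_T = Σσᵢ² + 2·Σcov = 9.07 + 2 × 11.33 = 31.73
α = (7/6)·(1 − 9.07/31.73) = 0.833

coefficient alpha = 0.833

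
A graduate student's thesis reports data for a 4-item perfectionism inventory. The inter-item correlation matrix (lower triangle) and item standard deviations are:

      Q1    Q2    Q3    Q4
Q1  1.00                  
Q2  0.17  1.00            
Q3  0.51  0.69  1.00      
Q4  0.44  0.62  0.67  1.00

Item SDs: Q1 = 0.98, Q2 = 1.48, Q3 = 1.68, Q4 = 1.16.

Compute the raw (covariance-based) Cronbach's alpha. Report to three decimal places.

Σσ²ᵢ = 0.98² + 1.48² + 1.68² + 1.16² = 7.3188
Covariances σ_ij = r_ij · s_i · s_j:
  σ(Q1,Q2) = 0.17 × 0.98 × 1.48 = 0.2466
  σ(Q1,Q3) = 0.51 × 0.98 × 1.68 = 0.8397
  σ(Q1,Q4) = 0.44 × 0.98 × 1.16 = 0.5002
  σ(Q2,Q3) = 0.69 × 1.48 × 1.68 = 1.7156
  σ(Q2,Q4) = 0.62 × 1.48 × 1.16 = 1.0644
  σ(Q3,Q4) = 0.67 × 1.68 × 1.16 = 1.3057
σ²_T = Σσ²ᵢ + 2·Σσ_ij = 7.3188 + 2 × 5.6722 = 18.6632
α = (4/3)·(1 − 7.3188/18.6632) = 0.810

α = 0.810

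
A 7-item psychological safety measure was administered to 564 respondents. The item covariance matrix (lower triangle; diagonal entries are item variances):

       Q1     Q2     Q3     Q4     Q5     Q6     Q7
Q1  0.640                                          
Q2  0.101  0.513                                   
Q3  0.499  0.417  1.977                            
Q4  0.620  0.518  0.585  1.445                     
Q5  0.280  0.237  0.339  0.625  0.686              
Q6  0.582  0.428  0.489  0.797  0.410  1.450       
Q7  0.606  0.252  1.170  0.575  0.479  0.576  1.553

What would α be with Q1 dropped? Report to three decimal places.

Remaining items: Q2, Q3, Q4, Q5, Q6, Q7 (k = 6).
ΣVar(i) = 0.513 + 1.977 + 1.445 + 0.686 + 1.450 + 1.553 = 7.624
total variance = 7.624 + 2 × 7.897 = 23.418
α (item deleted) = (6/5)·(1 − 7.624/23.418) = 0.809

α = 0.809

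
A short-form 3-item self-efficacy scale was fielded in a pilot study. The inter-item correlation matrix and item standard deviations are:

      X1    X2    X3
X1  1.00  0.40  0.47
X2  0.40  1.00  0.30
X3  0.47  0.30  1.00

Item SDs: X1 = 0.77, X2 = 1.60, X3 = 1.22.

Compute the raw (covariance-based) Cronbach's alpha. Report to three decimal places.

Σσ²ᵢ = 0.77² + 1.60² + 1.22² = 4.6413
Covariances σ_ij = r_ij · s_i · s_j:
  σ(X1,X2) = 0.40 × 0.77 × 1.60 = 0.4928
  σ(X1,X3) = 0.47 × 0.77 × 1.22 = 0.4415
  σ(X2,X3) = 0.30 × 1.60 × 1.22 = 0.5856
σ²_T = Σσ²ᵢ + 2·Σσ_ij = 4.6413 + 2 × 1.5199 = 7.6811
α = (3/2)·(1 − 4.6413/7.6811) = 0.594

α = 0.594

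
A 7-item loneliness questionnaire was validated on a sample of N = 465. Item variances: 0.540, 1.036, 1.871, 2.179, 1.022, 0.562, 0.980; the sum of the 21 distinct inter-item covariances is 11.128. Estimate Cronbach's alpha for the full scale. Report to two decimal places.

Cronbach's alpha = 0.85

Σσ²ᵢ = 0.540 + 1.036 + 1.871 + 2.179 + 1.022 + 0.562 + 0.980 = 8.190
Sum of distinct covariances = 11.128
total variance = Σσ²ᵢ + 2·Σcov = 8.190 + 2 × 11.128 = 30.446
α = (7/6)·(1 − 8.190/30.446) = 0.85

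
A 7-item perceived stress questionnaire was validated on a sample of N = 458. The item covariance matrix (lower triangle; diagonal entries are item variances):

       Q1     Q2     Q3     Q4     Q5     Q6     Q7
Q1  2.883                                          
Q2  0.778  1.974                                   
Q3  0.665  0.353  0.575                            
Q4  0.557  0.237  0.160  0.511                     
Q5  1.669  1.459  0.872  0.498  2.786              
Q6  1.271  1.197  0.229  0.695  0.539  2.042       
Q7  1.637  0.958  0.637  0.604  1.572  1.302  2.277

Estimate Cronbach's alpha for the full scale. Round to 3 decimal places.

sum of item variances = 2.883 + 1.974 + 0.575 + 0.511 + 2.786 + 2.042 + 2.277 = 13.048
Sum of the distinct covariances = 17.889
σ²_total = 13.048 + 2 × 17.889 = 48.826
α = (k/(k−1))·(1 − sum of item variances/σ²_total) = (7/6)·(1 − 13.048/48.826) = 0.855

Cronbach's alpha = 0.855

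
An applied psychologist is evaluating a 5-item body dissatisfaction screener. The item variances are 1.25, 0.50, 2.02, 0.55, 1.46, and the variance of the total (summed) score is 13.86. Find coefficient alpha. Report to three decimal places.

α = 0.729

Σσ²ᵢ = 1.25 + 0.50 + 2.02 + 0.55 + 1.46 = 5.78
α = (k/(k−1))·(1 − Σσ²ᵢ/σ²_T) = (5/4)·(1 − 5.78/13.86) = 0.729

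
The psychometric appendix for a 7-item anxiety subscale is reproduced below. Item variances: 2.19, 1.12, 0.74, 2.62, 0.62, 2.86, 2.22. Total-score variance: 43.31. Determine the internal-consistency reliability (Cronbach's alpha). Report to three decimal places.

Σσᵢ² = 2.19 + 1.12 + 0.74 + 2.62 + 0.62 + 2.86 + 2.22 = 12.37
α = (k/(k−1))·(1 − Σσᵢ²/total variance) = (7/6)·(1 − 12.37/43.31) = 0.833

α = 0.833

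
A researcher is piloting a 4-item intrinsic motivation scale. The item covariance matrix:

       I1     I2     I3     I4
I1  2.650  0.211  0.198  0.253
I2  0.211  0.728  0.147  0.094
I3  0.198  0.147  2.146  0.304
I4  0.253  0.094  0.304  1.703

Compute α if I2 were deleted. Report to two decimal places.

Remaining items: I1, I3, I4 (k = 3).
Σσᵢ² = 2.650 + 2.146 + 1.703 = 6.499
Var(T) = 6.499 + 2 × 0.755 = 8.009
α (item deleted) = (3/2)·(1 − 6.499/8.009) = 0.28

α = 0.28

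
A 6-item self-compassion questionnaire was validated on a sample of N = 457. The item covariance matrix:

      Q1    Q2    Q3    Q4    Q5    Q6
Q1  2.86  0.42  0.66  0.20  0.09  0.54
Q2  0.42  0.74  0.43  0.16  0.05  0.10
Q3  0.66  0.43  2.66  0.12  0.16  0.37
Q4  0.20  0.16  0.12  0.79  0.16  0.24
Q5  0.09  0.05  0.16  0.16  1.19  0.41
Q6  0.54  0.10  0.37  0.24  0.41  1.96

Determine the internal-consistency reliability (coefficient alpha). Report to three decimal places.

α = 0.536

ΣVar(i) = 2.86 + 0.74 + 2.66 + 0.79 + 1.19 + 1.96 = 10.20
Sum of off-diagonal covariances = 4.11
Var(T) = 10.20 + 2 × 4.11 = 18.42
α = (k/(k−1))·(1 − ΣVar(i)/Var(T)) = (6/5)·(1 − 10.20/18.42) = 0.536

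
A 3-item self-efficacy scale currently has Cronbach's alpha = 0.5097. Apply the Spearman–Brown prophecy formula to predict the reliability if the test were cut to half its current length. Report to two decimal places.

Length factor m = 1/2
α' = m·α / (1 − (1−m)·α)
   = 1/2 × 0.5097 / (1 − (1 − 1/2) × 0.5097)
   = 0.2549 / 0.7451 = 0.34

predicted reliability = 0.34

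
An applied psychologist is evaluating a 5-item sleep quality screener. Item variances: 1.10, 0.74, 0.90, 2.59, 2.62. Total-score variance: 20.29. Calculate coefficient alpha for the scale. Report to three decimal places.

Σσᵢ² = 1.10 + 0.74 + 0.90 + 2.59 + 2.62 = 7.95
α = (k/(k−1))·(1 − Σσᵢ²/Var(T)) = (5/4)·(1 − 7.95/20.29) = 0.760

α = 0.760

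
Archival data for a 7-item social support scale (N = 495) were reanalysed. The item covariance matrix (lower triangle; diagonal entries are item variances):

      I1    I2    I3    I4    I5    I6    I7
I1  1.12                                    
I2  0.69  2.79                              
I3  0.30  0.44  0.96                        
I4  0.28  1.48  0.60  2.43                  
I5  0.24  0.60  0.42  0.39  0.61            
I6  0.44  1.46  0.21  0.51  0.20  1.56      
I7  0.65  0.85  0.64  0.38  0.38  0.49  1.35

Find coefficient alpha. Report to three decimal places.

α = 0.797

Σσᵢ² = 1.12 + 2.79 + 0.96 + 2.43 + 0.61 + 1.56 + 1.35 = 10.82
Σ_{i<j} σ_ij = 11.65
total variance = 10.82 + 2 × 11.65 = 34.12
α = (k/(k−1))·(1 − Σσᵢ²/total variance) = (7/6)·(1 − 10.82/34.12) = 0.797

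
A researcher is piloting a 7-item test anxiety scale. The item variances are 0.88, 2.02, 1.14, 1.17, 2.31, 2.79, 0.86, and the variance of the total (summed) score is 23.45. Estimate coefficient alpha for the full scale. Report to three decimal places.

sum of item variances = 0.88 + 2.02 + 1.14 + 1.17 + 2.31 + 2.79 + 0.86 = 11.17
α = (k/(k−1))·(1 − sum of item variances/total variance) = (7/6)·(1 − 11.17/23.45) = 0.611

α = 0.611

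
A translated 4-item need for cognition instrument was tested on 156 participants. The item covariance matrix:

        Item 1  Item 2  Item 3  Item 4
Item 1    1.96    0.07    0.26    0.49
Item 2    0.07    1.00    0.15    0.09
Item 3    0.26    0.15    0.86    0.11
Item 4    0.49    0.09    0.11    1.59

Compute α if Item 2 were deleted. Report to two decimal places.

α = 0.42

Remaining items: Item 1, Item 3, Item 4 (k = 3).
Σσ²ᵢ = 1.96 + 0.86 + 1.59 = 4.41
σ²_T = 4.41 + 2 × 0.86 = 6.13
α (item deleted) = (3/2)·(1 − 4.41/6.13) = 0.42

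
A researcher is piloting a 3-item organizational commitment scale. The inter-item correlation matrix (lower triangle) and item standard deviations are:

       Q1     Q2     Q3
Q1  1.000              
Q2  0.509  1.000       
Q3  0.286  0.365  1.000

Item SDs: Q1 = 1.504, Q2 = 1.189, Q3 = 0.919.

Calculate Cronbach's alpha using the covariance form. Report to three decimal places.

Σσ²ᵢ = 1.504² + 1.189² + 0.919² = 4.5203
Covariances σ_ij = r_ij · s_i · s_j:
  σ(Q1,Q2) = 0.509 × 1.504 × 1.189 = 0.9102
  σ(Q1,Q3) = 0.286 × 1.504 × 0.919 = 0.3953
  σ(Q2,Q3) = 0.365 × 1.189 × 0.919 = 0.3988
σ²_T = Σσ²ᵢ + 2·Σσ_ij = 4.5203 + 2 × 1.7043 = 7.9289
α = (3/2)·(1 − 4.5203/7.9289) = 0.645

α = 0.645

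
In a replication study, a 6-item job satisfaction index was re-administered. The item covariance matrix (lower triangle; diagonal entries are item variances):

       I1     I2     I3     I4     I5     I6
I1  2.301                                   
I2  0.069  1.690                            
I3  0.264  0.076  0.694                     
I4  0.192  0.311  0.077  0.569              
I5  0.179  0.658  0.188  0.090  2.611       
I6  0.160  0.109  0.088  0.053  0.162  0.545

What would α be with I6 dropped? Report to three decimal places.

Remaining items: I1, I2, I3, I4, I5 (k = 5).
sum of item variances = 2.301 + 1.690 + 0.694 + 0.569 + 2.611 = 7.865
σ²_total = 7.865 + 2 × 2.104 = 12.073
α (item deleted) = (5/4)·(1 − 7.865/12.073) = 0.436

α = 0.436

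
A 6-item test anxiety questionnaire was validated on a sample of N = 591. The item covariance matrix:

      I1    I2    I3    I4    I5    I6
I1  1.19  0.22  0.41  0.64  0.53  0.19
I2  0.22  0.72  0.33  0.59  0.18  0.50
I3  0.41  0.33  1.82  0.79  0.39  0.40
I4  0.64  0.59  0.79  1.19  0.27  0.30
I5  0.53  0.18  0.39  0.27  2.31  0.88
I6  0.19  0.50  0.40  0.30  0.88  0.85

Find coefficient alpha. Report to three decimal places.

sum of item variances = 1.19 + 0.72 + 1.82 + 1.19 + 2.31 + 0.85 = 8.08
Σ_{i<j} σ_ij = 6.62
total variance = 8.08 + 2 × 6.62 = 21.32
α = (k/(k−1))·(1 − sum of item variances/total variance) = (6/5)·(1 − 8.08/21.32) = 0.745

coefficient alpha = 0.745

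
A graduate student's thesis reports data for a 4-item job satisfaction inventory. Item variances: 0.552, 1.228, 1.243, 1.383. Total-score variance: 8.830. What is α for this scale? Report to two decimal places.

α = 0.67

Σσ²ᵢ = 0.552 + 1.228 + 1.243 + 1.383 = 4.406
α = (k/(k−1))·(1 − Σσ²ᵢ/σ²_total) = (4/3)·(1 − 4.406/8.830) = 0.67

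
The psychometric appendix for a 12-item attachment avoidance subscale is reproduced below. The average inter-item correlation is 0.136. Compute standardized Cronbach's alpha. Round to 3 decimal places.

Standardized α = k·r̄ / (1 + (k−1)·r̄) = 12 × 0.136 / (1 + 11 × 0.136)
  = 1.6320 / 2.4960 = 0.654

α = 0.654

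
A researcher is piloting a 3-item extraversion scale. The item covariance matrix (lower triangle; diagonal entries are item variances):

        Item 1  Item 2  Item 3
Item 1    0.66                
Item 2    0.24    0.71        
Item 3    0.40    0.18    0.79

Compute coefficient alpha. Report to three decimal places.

sum of item variances = 0.66 + 0.71 + 0.79 = 2.16
Sum of off-diagonal covariances = 0.82
Var(T) = 2.16 + 2 × 0.82 = 3.80
α = (k/(k−1))·(1 − sum of item variances/Var(T)) = (3/2)·(1 − 2.16/3.80) = 0.647

α = 0.647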